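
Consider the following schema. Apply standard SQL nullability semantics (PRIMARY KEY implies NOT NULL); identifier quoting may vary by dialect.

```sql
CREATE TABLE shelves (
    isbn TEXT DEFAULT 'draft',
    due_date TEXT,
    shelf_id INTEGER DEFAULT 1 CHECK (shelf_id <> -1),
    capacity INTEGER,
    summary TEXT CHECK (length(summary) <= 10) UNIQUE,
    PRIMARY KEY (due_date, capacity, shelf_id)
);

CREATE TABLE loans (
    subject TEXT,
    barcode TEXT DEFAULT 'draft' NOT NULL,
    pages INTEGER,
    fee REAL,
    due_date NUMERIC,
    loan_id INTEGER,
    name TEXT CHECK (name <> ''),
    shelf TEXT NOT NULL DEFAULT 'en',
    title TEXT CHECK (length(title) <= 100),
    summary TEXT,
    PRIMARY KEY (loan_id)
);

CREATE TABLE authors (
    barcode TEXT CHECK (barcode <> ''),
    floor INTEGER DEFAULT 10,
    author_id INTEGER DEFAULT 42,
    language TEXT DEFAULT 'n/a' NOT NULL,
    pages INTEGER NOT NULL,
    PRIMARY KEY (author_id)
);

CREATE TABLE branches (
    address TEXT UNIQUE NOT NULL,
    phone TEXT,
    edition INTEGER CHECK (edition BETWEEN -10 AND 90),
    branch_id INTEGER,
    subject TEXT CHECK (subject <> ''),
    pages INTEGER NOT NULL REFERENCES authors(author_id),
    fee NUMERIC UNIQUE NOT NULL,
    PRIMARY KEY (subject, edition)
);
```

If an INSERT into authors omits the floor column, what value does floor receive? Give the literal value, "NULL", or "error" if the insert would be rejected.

10

floor has an explicit DEFAULT 10.
When the column is omitted from an INSERT, that default is used.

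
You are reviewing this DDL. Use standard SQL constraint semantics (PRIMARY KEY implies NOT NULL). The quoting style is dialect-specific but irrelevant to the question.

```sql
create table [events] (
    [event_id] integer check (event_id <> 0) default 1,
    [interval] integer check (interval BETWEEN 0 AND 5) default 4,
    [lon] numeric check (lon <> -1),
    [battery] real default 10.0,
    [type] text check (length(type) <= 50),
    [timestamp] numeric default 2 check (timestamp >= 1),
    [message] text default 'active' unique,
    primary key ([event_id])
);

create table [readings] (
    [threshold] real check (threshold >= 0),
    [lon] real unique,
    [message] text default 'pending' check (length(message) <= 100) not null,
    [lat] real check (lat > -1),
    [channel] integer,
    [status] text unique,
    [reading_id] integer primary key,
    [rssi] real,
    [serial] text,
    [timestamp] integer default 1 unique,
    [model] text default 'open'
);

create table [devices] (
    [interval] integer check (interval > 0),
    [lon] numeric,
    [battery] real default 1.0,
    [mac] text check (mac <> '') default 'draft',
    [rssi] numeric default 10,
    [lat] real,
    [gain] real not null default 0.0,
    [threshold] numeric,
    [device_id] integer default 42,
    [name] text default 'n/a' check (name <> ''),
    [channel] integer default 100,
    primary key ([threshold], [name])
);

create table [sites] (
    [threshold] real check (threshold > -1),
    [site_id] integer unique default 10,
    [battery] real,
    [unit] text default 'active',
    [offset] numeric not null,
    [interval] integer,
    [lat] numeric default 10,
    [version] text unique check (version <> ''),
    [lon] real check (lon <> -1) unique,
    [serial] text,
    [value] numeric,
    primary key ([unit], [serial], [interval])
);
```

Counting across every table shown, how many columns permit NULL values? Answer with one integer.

events: 6 nullable (interval, lon, battery, type, timestamp, message — PK (event_id) and explicit NOT NULL columns excluded).
readings: 9 nullable (threshold, lon, lat, channel, status, rssi, serial, timestamp, model — PK (reading_id) and explicit NOT NULL columns excluded).
devices: 8 nullable (interval, lon, battery, mac, rssi, lat, device_id, channel — PK (threshold, name) and explicit NOT NULL columns excluded).
sites: 7 nullable (threshold, site_id, battery, lat, version, lon, value — PK (unit, serial, interval) and explicit NOT NULL columns excluded).
Total: 6 + 9 + 8 + 7 = 30.

30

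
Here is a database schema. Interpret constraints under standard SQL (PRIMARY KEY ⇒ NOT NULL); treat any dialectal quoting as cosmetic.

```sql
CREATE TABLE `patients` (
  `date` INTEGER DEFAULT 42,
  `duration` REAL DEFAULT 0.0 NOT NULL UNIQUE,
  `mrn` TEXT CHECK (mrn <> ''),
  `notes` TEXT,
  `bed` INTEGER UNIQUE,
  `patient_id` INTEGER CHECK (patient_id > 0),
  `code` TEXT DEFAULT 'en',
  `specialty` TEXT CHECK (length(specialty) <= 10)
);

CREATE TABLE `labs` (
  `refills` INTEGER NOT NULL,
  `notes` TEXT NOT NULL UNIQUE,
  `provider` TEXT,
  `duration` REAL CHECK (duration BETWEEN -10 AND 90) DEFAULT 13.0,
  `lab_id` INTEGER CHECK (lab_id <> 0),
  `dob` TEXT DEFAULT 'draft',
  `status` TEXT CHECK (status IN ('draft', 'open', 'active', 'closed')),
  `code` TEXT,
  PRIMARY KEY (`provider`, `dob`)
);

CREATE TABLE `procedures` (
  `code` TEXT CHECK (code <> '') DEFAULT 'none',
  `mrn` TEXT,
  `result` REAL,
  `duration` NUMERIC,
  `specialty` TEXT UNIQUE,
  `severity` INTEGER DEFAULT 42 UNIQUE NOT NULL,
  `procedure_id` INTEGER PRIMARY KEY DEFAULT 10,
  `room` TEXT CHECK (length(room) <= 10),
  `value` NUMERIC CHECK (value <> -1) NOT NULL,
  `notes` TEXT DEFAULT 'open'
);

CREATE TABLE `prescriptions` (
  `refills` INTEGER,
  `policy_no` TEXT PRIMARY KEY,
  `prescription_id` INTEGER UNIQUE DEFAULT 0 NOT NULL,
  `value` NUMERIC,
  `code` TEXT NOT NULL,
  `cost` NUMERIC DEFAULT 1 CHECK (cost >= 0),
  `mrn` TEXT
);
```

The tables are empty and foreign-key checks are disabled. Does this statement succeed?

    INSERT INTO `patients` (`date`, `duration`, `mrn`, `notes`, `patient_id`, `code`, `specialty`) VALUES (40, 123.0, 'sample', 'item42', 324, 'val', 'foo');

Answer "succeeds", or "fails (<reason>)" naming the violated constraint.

succeeds

NOT NULL columns: duration is supplied.
CHECK constraints: 'sample' satisfies (mrn <> ''); 324 satisfies (patient_id > 0); 'foo' satisfies (length(specialty) <= 10).
No constraint is violated.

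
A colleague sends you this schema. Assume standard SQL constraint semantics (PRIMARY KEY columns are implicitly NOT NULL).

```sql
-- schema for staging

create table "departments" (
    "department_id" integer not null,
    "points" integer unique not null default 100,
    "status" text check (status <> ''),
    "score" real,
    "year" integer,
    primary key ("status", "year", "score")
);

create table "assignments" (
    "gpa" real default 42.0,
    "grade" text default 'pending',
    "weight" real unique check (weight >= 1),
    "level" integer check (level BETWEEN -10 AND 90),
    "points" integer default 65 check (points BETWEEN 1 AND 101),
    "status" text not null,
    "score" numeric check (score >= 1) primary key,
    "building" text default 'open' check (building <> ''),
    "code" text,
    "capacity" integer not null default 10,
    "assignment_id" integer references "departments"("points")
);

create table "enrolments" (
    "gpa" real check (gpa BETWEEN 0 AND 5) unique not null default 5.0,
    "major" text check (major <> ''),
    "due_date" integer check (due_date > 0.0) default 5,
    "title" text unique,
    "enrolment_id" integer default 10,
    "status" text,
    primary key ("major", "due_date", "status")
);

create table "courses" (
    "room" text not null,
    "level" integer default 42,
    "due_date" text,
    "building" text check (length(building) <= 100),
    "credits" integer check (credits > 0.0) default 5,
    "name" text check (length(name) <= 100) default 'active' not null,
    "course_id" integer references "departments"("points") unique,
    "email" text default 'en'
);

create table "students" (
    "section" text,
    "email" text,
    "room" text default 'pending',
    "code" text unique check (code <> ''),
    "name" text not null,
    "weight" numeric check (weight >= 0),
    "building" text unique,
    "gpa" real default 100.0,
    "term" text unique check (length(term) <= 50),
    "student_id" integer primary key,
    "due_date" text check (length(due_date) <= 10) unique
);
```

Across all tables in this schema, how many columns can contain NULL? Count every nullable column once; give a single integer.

25

departments: 0 nullable (none — PK (status, year, score) and explicit NOT NULL columns excluded).
assignments: 8 nullable (gpa, grade, weight, level, points, building, code, assignment_id — PK (score) and explicit NOT NULL columns excluded).
enrolments: 2 nullable (title, enrolment_id — PK (major, due_date, status) and explicit NOT NULL columns excluded).
courses: 6 nullable (level, due_date, building, credits, course_id, email — PK none and explicit NOT NULL columns excluded).
students: 9 nullable (section, email, room, code, weight, building, gpa, term, due_date — PK (student_id) and explicit NOT NULL columns excluded).
Total: 0 + 8 + 2 + 6 + 9 = 25.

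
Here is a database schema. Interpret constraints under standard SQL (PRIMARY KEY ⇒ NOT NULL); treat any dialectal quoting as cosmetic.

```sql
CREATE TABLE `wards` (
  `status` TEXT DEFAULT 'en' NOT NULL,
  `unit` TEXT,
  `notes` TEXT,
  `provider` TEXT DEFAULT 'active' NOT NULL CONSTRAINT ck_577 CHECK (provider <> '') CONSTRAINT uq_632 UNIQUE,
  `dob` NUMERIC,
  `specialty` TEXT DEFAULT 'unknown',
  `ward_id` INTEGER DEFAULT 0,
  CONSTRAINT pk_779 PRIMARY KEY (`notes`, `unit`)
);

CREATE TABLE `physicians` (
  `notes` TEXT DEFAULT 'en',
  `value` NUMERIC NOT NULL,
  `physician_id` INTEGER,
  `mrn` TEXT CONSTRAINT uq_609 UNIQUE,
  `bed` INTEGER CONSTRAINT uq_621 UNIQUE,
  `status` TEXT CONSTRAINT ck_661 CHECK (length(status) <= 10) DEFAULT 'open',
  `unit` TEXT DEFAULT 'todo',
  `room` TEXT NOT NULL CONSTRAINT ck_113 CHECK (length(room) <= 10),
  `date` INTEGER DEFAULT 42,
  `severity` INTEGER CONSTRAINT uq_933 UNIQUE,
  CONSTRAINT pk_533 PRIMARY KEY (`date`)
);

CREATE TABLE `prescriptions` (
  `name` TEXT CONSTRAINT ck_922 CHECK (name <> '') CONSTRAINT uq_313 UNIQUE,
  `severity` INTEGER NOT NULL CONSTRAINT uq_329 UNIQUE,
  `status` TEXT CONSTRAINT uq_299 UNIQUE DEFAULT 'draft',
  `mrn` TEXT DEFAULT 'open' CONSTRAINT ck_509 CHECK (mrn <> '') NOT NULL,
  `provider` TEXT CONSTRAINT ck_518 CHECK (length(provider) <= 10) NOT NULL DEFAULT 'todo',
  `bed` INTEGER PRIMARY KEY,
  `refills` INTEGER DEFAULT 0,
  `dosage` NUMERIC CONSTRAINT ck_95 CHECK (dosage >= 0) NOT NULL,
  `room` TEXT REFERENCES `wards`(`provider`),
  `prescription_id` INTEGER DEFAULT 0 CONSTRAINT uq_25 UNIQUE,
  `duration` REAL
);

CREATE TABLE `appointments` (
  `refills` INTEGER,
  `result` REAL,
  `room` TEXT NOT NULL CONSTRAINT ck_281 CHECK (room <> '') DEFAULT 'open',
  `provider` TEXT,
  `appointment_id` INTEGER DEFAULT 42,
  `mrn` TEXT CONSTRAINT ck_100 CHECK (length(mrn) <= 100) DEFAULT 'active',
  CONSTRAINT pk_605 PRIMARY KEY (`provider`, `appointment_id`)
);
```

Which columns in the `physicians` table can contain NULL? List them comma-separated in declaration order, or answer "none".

notes, physician_id, mrn, bed, status, unit, severity

- notes: DEFAULT only fills an omitted column; an explicit NULL is still allowed → nullable.
- value: declared NOT NULL → not nullable.
- physician_id: no NOT NULL constraint applies → nullable.
- mrn: UNIQUE does not imply NOT NULL → nullable.
- bed: UNIQUE does not imply NOT NULL → nullable.
- status: CHECK does not forbid NULL (a CHECK constraint passes when its expression is NULL) → nullable.
- unit: DEFAULT only fills an omitted column; an explicit NULL is still allowed → nullable.
- room: declared NOT NULL → not nullable.
- date: part of the PRIMARY KEY, which implies NOT NULL → not nullable.
- severity: UNIQUE does not imply NOT NULL → nullable.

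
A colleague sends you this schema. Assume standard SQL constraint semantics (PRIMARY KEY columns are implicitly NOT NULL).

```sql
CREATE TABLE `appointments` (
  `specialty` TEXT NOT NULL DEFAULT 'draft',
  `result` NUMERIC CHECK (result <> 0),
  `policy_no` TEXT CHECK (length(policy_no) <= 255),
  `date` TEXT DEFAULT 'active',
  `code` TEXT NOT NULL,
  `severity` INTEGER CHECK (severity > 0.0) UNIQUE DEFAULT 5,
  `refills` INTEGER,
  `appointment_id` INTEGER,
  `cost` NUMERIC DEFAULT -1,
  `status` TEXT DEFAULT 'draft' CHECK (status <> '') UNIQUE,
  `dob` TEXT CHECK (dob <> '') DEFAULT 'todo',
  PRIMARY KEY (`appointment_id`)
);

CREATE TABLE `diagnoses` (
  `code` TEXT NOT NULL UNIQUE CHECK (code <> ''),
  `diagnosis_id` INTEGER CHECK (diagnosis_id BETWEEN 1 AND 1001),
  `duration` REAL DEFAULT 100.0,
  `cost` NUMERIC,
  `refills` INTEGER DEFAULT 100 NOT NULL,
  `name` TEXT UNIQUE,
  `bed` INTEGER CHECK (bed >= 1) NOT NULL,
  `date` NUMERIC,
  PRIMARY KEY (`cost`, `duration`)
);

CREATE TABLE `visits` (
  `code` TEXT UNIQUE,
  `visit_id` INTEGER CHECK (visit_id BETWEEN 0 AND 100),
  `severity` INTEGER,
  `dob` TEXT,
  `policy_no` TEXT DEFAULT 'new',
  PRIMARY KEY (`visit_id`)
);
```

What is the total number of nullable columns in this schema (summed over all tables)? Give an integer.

15

appointments: 8 nullable (result, policy_no, date, severity, refills, cost, status, dob — PK (appointment_id) and explicit NOT NULL columns excluded).
diagnoses: 3 nullable (diagnosis_id, name, date — PK (cost, duration) and explicit NOT NULL columns excluded).
visits: 4 nullable (code, severity, dob, policy_no — PK (visit_id) and explicit NOT NULL columns excluded).
Total: 8 + 3 + 4 = 15.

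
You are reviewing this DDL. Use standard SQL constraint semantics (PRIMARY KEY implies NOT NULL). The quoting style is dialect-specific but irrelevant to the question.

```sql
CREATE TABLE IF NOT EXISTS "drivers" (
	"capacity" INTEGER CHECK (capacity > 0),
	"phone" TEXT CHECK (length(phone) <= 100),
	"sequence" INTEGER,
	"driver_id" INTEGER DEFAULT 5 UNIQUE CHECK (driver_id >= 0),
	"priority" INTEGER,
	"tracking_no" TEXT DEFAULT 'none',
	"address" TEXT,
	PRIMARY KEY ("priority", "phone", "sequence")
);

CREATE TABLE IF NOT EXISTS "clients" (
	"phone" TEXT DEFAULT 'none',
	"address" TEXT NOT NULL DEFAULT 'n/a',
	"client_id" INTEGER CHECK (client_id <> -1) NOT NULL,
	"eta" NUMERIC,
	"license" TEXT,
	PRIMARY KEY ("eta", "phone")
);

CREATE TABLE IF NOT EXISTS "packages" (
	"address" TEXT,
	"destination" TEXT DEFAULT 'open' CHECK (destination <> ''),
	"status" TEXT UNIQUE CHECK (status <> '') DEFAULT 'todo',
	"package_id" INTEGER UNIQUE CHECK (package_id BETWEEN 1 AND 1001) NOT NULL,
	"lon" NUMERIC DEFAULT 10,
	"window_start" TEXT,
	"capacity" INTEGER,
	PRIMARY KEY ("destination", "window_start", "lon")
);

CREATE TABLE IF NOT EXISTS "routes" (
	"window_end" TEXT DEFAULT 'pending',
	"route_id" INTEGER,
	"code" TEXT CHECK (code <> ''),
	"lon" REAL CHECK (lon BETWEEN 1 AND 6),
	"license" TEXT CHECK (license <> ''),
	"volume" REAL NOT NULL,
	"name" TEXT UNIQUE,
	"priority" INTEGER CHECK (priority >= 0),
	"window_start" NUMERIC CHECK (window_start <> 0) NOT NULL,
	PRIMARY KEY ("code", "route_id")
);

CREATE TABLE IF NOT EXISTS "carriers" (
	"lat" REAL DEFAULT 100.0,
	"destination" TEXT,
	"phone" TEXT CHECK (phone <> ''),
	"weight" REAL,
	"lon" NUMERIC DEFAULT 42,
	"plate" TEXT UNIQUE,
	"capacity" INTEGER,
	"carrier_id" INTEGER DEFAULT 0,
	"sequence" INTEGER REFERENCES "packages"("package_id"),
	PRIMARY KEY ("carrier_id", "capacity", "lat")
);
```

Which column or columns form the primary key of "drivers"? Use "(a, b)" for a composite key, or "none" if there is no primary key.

(priority, phone, sequence)

A table-level PRIMARY KEY clause names 3 columns: priority, phone, sequence.
This is a composite key — the combination is unique, not each column individually.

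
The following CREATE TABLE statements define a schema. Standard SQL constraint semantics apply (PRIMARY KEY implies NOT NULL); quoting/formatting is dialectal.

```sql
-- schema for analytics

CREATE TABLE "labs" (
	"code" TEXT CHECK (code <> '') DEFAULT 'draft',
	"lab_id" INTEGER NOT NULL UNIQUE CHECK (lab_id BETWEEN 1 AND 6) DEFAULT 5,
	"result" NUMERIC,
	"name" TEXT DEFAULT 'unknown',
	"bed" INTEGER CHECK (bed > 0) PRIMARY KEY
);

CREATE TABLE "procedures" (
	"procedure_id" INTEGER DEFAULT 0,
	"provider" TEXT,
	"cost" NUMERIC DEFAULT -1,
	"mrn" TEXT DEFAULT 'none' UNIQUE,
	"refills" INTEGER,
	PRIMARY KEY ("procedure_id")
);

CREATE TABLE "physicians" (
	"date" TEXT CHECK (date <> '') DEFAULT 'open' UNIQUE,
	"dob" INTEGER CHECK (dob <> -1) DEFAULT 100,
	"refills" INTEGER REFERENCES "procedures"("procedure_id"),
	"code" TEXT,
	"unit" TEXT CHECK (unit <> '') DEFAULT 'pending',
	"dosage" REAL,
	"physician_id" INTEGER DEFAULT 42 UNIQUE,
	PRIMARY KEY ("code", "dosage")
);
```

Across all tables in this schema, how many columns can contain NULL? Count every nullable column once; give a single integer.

labs: 3 nullable (code, result, name — PK (bed) and explicit NOT NULL columns excluded).
procedures: 4 nullable (provider, cost, mrn, refills — PK (procedure_id) and explicit NOT NULL columns excluded).
physicians: 5 nullable (date, dob, refills, unit, physician_id — PK (code, dosage) and explicit NOT NULL columns excluded).
Total: 3 + 4 + 5 = 12.

12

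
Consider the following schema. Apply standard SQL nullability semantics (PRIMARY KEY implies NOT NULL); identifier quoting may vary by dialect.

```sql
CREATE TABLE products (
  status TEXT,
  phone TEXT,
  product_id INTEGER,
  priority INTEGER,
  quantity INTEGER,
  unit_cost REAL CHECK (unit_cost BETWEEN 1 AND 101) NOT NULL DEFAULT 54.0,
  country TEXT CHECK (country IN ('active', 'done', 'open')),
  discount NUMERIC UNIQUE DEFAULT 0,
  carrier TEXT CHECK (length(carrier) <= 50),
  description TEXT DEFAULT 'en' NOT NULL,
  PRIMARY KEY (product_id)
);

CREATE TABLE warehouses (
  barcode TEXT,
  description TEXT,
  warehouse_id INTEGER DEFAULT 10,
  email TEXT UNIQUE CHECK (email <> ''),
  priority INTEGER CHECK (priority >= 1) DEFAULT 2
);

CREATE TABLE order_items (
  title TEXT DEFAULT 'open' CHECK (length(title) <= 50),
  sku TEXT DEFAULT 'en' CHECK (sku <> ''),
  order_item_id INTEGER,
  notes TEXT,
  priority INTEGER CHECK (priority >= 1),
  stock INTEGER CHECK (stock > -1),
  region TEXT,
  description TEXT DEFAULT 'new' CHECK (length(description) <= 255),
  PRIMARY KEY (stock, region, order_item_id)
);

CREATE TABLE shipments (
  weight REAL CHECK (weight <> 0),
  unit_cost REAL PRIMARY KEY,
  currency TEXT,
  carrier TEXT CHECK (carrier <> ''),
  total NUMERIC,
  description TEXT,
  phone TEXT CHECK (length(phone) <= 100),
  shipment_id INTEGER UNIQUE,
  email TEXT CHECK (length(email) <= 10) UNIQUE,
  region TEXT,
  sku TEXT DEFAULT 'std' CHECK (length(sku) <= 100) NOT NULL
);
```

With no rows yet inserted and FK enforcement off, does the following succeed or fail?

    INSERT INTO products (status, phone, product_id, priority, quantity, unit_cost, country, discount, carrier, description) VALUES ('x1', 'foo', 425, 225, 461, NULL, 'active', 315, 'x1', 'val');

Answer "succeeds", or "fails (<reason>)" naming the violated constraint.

unit_cost is explicitly set to NULL, but unit_cost is declared NOT NULL.

fails (NOT NULL on unit_cost)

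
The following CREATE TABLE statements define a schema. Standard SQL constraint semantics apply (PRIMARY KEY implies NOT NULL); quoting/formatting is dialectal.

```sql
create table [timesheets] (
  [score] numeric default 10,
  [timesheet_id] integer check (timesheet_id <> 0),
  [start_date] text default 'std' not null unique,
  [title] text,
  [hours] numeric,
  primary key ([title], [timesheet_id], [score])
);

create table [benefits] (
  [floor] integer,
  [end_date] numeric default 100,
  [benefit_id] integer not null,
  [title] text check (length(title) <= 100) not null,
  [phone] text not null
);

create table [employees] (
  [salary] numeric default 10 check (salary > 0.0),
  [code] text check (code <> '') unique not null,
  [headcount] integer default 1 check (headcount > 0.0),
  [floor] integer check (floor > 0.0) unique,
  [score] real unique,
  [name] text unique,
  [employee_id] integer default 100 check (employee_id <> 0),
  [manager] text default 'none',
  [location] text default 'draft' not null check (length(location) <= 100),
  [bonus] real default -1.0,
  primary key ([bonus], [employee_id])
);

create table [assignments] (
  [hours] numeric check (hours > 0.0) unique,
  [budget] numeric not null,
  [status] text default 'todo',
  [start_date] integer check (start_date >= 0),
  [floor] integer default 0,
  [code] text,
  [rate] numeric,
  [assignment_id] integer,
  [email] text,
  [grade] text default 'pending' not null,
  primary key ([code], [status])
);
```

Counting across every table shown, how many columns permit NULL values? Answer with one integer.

15

timesheets: 1 nullable (hours — PK (title, timesheet_id, score) and explicit NOT NULL columns excluded).
benefits: 2 nullable (floor, end_date — PK none and explicit NOT NULL columns excluded).
employees: 6 nullable (salary, headcount, floor, score, name, manager — PK (bonus, employee_id) and explicit NOT NULL columns excluded).
assignments: 6 nullable (hours, start_date, floor, rate, assignment_id, email — PK (code, status) and explicit NOT NULL columns excluded).
Total: 1 + 2 + 6 + 6 = 15.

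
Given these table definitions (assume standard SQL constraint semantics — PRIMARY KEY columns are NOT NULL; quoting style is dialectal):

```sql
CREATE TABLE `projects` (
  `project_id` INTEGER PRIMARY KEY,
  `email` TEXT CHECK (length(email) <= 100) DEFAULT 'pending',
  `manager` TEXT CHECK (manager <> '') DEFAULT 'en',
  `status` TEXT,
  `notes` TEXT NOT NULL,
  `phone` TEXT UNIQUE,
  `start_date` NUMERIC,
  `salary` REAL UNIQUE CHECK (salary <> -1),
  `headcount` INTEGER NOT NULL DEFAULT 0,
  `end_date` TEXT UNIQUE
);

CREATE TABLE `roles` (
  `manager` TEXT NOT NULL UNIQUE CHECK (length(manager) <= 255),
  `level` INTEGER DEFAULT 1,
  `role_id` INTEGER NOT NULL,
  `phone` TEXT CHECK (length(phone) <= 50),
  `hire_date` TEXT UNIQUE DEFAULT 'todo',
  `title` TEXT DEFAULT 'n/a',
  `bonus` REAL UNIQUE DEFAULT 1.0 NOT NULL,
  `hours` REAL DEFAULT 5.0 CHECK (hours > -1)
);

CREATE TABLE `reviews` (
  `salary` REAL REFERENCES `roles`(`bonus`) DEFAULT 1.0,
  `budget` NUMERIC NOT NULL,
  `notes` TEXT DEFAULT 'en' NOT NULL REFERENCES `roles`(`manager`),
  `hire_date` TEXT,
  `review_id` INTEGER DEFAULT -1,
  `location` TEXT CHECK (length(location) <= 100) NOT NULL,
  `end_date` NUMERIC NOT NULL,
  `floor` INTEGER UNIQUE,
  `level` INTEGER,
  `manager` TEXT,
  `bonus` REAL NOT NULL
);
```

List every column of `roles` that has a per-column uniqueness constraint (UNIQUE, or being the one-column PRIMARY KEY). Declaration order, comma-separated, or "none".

- manager: declared UNIQUE → unique.
- level: no UNIQUE or single-column PK constraint.
- role_id: no UNIQUE or single-column PK constraint.
- phone: no UNIQUE or single-column PK constraint.
- hire_date: declared UNIQUE → unique.
- title: no UNIQUE or single-column PK constraint.
- bonus: declared UNIQUE → unique.
- hours: no UNIQUE or single-column PK constraint.

manager, hire_date, bonus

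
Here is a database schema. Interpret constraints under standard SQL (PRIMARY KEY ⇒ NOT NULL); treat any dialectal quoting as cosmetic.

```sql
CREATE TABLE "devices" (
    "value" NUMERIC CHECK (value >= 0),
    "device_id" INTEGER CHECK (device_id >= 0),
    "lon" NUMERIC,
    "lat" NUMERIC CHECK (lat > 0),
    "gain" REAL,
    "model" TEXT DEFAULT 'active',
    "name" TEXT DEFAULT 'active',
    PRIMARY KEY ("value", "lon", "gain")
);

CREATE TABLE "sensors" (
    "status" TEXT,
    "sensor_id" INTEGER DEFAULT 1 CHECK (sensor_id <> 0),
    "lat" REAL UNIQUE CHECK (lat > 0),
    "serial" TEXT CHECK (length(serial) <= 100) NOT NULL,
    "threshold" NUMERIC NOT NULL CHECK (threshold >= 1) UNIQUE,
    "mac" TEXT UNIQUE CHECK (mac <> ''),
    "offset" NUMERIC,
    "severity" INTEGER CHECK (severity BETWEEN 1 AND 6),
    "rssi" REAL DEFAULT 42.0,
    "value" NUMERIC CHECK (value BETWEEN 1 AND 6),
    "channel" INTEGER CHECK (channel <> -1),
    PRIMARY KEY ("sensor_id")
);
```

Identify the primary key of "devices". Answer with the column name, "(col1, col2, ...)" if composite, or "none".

(value, lon, gain)

A table-level PRIMARY KEY clause names 3 columns: value, lon, gain.
This is a composite key — the combination is unique, not each column individually.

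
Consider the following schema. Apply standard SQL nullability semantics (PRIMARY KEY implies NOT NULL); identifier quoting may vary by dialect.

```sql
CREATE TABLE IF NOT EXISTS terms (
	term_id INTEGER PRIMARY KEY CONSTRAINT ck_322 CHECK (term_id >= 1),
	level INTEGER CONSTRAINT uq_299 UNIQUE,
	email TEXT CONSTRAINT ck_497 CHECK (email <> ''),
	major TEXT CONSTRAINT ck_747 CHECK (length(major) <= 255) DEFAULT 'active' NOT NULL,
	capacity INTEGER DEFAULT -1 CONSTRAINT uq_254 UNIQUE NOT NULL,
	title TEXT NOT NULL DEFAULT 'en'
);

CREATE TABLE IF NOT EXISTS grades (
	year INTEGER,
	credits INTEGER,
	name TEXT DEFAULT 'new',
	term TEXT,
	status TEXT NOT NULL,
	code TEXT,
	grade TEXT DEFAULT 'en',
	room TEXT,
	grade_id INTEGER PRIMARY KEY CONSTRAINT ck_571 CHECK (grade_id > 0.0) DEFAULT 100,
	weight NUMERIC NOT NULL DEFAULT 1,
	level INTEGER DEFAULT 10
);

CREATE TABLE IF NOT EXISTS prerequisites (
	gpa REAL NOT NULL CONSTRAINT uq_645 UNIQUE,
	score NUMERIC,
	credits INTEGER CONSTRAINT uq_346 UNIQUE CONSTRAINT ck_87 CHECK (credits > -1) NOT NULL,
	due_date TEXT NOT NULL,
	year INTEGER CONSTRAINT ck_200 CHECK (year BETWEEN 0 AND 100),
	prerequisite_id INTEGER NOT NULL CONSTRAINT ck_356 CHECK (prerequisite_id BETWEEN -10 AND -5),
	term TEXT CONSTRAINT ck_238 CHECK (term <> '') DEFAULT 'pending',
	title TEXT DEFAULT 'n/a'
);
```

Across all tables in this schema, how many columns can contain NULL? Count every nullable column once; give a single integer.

terms: 2 nullable (level, email — PK (term_id) and explicit NOT NULL columns excluded).
grades: 8 nullable (year, credits, name, term, code, grade, room, level — PK (grade_id) and explicit NOT NULL columns excluded).
prerequisites: 4 nullable (score, year, term, title — PK none and explicit NOT NULL columns excluded).
Total: 2 + 8 + 4 = 14.

14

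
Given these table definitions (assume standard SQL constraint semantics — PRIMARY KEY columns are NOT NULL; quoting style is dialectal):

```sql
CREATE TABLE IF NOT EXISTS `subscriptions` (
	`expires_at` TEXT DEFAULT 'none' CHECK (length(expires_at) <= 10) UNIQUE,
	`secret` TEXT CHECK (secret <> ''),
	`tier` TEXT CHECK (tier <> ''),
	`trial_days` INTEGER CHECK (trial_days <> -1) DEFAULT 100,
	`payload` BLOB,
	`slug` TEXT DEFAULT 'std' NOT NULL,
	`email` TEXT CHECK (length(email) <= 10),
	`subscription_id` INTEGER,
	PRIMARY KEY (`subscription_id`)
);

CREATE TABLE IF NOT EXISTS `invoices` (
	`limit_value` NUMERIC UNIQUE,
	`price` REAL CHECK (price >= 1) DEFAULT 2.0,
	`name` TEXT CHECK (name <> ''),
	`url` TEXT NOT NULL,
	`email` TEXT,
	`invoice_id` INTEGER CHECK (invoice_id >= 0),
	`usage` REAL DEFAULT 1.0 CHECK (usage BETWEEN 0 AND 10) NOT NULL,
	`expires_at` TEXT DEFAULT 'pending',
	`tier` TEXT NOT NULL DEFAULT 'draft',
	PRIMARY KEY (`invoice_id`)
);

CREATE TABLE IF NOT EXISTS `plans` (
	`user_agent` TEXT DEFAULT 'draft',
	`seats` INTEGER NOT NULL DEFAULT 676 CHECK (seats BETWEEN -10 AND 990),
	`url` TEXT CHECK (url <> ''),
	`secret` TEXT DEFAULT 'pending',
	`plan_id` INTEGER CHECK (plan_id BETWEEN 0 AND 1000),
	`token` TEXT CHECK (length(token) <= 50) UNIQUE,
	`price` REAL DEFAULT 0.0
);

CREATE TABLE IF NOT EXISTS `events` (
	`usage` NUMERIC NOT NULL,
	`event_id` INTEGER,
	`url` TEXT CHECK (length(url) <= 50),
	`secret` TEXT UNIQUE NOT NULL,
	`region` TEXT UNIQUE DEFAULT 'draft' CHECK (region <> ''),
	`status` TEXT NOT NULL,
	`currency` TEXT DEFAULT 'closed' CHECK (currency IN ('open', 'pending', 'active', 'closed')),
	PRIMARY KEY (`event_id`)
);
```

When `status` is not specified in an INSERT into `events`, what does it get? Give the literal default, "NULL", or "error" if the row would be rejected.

status has no DEFAULT clause.
Omitting it would insert NULL, but it is declared NOT NULL, so the INSERT fails.

error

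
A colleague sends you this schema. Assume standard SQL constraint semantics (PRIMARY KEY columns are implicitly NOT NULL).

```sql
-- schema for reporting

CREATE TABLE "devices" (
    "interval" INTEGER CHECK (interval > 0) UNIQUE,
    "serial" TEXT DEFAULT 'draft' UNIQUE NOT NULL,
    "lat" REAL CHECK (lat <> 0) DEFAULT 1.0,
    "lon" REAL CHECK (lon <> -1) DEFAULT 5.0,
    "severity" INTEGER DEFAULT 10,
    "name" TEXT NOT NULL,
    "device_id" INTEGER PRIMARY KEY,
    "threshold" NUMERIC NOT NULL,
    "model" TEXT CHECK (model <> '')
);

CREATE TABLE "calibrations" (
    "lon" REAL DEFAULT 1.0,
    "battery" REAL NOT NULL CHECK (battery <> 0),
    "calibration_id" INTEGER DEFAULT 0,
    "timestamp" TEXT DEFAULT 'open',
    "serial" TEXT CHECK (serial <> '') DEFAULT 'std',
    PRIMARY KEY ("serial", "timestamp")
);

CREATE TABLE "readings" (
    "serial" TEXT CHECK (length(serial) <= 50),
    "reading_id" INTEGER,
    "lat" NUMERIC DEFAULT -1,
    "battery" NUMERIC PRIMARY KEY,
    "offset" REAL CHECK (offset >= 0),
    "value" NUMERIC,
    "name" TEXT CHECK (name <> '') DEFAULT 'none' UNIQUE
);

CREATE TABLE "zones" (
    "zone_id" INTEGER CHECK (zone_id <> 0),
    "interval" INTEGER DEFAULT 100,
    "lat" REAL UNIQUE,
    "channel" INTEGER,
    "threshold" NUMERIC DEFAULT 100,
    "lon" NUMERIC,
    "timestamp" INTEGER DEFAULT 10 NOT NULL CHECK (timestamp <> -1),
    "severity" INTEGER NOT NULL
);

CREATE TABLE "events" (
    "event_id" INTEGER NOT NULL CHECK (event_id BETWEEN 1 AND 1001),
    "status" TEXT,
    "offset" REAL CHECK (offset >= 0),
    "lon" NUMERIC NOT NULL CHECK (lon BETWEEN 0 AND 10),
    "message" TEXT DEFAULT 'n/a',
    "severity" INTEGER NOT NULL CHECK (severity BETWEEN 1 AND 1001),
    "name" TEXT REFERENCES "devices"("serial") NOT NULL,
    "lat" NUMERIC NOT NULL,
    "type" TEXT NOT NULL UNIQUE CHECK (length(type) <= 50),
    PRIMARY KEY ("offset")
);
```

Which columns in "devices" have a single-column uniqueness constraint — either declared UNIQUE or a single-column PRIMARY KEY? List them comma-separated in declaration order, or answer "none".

- interval: declared UNIQUE → unique.
- serial: declared UNIQUE → unique.
- lat: no UNIQUE or single-column PK constraint.
- lon: no UNIQUE or single-column PK constraint.
- severity: no UNIQUE or single-column PK constraint.
- name: no UNIQUE or single-column PK constraint.
- device_id: single-column PRIMARY KEY → unique.
- threshold: no UNIQUE or single-column PK constraint.
- model: no UNIQUE or single-column PK constraint.

interval, serial, device_id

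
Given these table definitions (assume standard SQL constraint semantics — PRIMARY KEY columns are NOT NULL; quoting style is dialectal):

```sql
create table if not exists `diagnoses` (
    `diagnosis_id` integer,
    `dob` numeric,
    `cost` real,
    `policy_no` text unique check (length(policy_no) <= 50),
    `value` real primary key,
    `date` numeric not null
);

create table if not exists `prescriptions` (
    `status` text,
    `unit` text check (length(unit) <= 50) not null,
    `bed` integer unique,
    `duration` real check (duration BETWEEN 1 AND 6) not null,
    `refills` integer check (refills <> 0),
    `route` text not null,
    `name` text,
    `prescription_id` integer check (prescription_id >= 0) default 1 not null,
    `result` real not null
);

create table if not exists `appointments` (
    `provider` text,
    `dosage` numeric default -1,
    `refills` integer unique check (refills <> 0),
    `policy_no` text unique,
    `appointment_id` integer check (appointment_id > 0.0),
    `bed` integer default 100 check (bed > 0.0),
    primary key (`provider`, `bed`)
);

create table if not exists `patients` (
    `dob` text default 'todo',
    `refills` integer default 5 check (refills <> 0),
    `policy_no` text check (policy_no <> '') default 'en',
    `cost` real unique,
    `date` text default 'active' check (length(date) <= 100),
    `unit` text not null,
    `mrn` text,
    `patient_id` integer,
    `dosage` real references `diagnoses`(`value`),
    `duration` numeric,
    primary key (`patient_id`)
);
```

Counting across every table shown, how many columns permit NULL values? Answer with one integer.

diagnoses: 4 nullable (diagnosis_id, dob, cost, policy_no — PK (value) and explicit NOT NULL columns excluded).
prescriptions: 4 nullable (status, bed, refills, name — PK none and explicit NOT NULL columns excluded).
appointments: 4 nullable (dosage, refills, policy_no, appointment_id — PK (provider, bed) and explicit NOT NULL columns excluded).
patients: 8 nullable (dob, refills, policy_no, cost, date, mrn, dosage, duration — PK (patient_id) and explicit NOT NULL columns excluded).
Total: 4 + 4 + 4 + 8 = 20.

20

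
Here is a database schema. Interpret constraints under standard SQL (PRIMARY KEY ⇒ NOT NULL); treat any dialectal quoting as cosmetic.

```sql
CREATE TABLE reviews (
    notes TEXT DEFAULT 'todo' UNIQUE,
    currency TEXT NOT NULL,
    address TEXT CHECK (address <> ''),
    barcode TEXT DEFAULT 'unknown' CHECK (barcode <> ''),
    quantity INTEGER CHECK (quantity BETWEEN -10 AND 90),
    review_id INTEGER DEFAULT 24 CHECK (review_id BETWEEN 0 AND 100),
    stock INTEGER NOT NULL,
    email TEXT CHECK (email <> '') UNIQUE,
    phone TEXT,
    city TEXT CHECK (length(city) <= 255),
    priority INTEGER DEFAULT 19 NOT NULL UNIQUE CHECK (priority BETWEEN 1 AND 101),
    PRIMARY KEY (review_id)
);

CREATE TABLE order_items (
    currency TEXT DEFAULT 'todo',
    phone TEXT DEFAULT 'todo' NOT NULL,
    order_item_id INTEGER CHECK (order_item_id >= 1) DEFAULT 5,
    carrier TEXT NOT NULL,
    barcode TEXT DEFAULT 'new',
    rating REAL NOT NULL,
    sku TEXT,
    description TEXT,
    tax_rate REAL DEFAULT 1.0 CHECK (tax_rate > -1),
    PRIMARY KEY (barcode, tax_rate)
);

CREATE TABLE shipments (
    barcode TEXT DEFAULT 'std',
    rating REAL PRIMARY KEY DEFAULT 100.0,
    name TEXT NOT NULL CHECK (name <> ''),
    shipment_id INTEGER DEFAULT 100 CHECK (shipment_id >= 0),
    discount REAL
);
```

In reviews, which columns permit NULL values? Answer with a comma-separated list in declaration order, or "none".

notes, address, barcode, quantity, email, phone, city

- notes: UNIQUE does not imply NOT NULL → nullable.
- currency: declared NOT NULL → not nullable.
- address: CHECK does not forbid NULL (a CHECK constraint passes when its expression is NULL) → nullable.
- barcode: CHECK does not forbid NULL (a CHECK constraint passes when its expression is NULL) → nullable.
- quantity: CHECK does not forbid NULL (a CHECK constraint passes when its expression is NULL) → nullable.
- review_id: part of the PRIMARY KEY, which implies NOT NULL → not nullable.
- stock: declared NOT NULL → not nullable.
- email: CHECK does not forbid NULL (a CHECK constraint passes when its expression is NULL) → nullable.
- phone: no NOT NULL constraint applies → nullable.
- city: CHECK does not forbid NULL (a CHECK constraint passes when its expression is NULL) → nullable.
- priority: declared NOT NULL → not nullable.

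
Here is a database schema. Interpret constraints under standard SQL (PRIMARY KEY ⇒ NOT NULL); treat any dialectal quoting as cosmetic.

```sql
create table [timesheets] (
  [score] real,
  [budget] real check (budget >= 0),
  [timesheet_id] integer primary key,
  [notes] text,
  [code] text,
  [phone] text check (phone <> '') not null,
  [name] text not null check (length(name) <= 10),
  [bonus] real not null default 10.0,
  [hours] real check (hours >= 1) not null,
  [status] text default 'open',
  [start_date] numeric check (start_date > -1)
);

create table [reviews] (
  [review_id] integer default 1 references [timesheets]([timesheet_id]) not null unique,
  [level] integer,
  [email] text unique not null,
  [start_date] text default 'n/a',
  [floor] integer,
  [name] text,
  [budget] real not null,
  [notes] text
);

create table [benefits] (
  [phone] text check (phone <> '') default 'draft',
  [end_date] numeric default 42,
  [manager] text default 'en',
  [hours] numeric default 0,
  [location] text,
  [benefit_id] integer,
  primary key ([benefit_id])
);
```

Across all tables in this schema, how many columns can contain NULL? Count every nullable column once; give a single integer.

timesheets: 6 nullable (score, budget, notes, code, status, start_date — PK (timesheet_id) and explicit NOT NULL columns excluded).
reviews: 5 nullable (level, start_date, floor, name, notes — PK none and explicit NOT NULL columns excluded).
benefits: 5 nullable (phone, end_date, manager, hours, location — PK (benefit_id) and explicit NOT NULL columns excluded).
Total: 6 + 5 + 5 = 16.

16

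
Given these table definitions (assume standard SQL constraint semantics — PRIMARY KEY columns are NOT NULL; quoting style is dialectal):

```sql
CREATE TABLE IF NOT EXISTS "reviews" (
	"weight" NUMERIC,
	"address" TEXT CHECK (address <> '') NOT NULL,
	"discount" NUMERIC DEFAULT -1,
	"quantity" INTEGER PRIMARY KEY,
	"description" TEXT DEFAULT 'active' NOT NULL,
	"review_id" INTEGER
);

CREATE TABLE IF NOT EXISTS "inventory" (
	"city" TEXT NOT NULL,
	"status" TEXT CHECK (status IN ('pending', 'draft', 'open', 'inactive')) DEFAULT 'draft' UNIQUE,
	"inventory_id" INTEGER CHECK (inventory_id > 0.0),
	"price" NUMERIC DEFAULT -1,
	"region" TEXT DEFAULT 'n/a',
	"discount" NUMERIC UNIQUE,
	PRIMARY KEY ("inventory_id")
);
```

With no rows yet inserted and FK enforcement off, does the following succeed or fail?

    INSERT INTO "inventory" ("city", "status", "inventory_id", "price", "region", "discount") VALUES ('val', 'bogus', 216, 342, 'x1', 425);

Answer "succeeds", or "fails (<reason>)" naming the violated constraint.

fails (CHECK on status)

The value 'bogus' for status violates CHECK (status IN ('pending', 'draft', 'open', 'inactive')).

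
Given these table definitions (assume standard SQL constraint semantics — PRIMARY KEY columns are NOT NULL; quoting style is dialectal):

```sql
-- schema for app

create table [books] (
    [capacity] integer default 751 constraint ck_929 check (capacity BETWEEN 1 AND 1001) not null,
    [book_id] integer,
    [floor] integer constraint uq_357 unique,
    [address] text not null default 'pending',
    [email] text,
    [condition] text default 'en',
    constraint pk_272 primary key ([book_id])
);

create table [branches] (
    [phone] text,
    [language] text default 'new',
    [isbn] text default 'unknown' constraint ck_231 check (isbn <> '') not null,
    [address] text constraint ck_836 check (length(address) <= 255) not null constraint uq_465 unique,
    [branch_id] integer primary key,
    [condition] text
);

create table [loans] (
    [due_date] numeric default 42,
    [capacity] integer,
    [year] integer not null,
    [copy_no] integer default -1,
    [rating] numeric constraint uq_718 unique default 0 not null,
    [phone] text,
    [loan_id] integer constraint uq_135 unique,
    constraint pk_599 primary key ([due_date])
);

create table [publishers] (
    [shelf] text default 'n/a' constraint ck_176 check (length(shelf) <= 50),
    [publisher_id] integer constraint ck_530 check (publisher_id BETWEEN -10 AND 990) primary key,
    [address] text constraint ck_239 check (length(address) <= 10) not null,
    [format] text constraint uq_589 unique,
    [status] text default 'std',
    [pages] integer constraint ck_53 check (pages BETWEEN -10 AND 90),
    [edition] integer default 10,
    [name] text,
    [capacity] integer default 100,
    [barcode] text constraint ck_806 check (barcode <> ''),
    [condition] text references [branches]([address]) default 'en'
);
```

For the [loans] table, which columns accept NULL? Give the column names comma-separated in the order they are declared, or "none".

capacity, copy_no, phone, loan_id

- due_date: part of the PRIMARY KEY, which implies NOT NULL → not nullable.
- capacity: no NOT NULL constraint applies → nullable.
- year: declared NOT NULL → not nullable.
- copy_no: DEFAULT only fills an omitted column; an explicit NULL is still allowed → nullable.
- rating: declared NOT NULL → not nullable.
- phone: no NOT NULL constraint applies → nullable.
- loan_id: UNIQUE does not imply NOT NULL → nullable.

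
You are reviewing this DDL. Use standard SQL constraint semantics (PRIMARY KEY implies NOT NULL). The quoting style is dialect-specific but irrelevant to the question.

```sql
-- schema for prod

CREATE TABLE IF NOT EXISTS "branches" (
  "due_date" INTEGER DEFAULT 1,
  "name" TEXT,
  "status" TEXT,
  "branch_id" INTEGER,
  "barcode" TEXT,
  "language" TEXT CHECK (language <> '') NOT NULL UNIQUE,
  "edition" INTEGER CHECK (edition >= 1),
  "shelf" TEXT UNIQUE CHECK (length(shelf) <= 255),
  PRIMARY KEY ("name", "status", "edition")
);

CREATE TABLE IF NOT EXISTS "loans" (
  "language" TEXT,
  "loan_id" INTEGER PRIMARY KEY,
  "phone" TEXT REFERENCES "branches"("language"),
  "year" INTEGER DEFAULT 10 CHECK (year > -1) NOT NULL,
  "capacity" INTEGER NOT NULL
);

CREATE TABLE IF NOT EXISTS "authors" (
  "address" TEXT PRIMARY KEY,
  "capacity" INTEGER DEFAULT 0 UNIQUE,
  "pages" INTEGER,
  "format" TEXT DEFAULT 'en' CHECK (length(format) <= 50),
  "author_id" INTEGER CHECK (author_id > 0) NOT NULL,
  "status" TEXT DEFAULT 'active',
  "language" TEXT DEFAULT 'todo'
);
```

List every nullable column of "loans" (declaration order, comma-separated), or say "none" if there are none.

- language: no NOT NULL constraint applies → nullable.
- loan_id: part of the PRIMARY KEY, which implies NOT NULL → not nullable.
- phone: a foreign key column may be NULL unless separately constrained → nullable.
- year: declared NOT NULL → not nullable.
- capacity: declared NOT NULL → not nullable.

language, phone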